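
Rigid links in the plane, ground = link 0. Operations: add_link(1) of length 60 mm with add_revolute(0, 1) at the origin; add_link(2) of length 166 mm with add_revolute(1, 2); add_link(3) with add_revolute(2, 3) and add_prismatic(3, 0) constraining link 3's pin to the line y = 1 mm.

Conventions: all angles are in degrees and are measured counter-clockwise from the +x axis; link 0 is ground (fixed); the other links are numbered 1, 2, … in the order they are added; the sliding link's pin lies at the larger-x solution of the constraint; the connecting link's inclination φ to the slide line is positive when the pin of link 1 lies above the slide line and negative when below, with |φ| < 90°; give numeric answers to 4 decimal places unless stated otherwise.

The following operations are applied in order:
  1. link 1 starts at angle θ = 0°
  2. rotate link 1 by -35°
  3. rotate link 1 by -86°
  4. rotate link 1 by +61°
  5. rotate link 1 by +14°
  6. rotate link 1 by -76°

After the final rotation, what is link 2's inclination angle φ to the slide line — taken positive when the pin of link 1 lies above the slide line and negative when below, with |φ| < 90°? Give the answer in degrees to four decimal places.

geometry: r = 60 mm, L = 166 mm, e = 1 mm; θ starts at 0°
rotate link 1 by -35°: θ ← 0° -35° = -35°
rotate link 1 by -86°: θ ← -35° -86° = -121°
rotate link 1 by +61°: θ ← -121° +61° = -60°
rotate link 1 by +14°: θ ← -60° +14° = -46°
rotate link 1 by -76°: θ ← -46° -76° = -122°
h = r sin θ − e = -50.882886 − 1 = -51.882886
sin φ = h / L = -51.882886 / 166 = -0.31254750
φ = arcsin(-0.31254750) = -18.212822°

-18.2128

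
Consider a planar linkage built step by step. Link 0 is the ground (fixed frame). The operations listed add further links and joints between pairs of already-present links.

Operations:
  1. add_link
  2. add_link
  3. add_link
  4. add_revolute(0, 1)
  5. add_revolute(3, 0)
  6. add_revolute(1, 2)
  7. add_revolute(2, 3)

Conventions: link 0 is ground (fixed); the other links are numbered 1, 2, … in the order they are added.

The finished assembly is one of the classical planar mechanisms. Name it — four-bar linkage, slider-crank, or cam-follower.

links: 4 (incl. ground); joints: 4 revolute, 0 prismatic, 0 higher (cam) pair, forming one closed loop
4 links in a single 4R loop → four-bar linkage

four-bar linkage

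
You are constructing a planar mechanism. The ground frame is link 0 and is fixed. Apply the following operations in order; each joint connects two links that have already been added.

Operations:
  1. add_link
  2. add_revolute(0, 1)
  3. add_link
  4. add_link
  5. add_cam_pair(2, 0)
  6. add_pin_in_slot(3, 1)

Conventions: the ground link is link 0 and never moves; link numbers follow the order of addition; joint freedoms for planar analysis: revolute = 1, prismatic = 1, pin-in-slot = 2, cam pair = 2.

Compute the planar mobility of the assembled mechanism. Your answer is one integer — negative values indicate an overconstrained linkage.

link 0 = ground. State L|J1|J2 = 1|0|0
+link1  2|0|0
R(0,1) f=1→J1  2|1|0
+link2  3|1|0
+link3  4|1|0
C(2,0) f=2→J2  4|1|1
PS(3,1) f=2→J2  4|1|2
M = 3(4−1)−2·1−2 = 9−2−2 = 5

M = 5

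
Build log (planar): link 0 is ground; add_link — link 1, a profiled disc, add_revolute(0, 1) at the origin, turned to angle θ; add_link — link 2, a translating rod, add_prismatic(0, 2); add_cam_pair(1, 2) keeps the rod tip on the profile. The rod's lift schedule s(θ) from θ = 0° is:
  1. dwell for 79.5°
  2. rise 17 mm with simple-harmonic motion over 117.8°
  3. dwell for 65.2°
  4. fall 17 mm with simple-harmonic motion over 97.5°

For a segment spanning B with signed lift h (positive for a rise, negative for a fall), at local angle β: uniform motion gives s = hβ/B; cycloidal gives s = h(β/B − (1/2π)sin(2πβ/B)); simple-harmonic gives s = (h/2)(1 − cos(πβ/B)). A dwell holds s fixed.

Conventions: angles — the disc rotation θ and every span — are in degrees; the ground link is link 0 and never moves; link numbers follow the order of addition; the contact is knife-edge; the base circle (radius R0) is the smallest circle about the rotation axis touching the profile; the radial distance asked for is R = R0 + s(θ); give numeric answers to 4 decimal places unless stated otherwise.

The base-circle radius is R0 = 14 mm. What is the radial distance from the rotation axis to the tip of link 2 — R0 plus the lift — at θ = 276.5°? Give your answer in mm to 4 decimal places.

seg 1 [0°–79.5°] dwell: s stays 0.0000
seg 2 [79.5°–197.3°] simple-harmonic, h=17: full span → s += 17 → s = 17.0000
seg 3 [197.3°–262.5°] dwell: s stays 17.0000
seg 4 [262.5°–360°] simple-harmonic, h=-17: θ=276.5° here. β=14, B=97.5. -17/2·(1 − cos(π·0.1436)) = -0.8503 → s = 16.1497
R = R0 + s = 14 + 16.1497 = 30.1497

30.1497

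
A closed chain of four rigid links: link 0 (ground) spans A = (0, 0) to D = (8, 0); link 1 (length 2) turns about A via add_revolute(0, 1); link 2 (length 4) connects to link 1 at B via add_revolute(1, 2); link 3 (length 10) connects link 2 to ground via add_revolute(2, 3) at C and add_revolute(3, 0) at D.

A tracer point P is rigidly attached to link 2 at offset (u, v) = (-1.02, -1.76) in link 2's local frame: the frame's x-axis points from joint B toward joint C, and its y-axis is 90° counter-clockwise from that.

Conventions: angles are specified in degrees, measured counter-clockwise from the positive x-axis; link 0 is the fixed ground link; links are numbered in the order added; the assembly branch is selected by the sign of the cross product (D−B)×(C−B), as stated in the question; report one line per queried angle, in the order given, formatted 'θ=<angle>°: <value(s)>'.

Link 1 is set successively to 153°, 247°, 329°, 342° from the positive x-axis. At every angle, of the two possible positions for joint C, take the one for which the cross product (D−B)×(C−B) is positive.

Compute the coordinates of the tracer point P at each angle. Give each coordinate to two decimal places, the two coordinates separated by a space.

A=(0,0), D=(8.00,0)
θ=153°: B = A + 2.00·(cos153°, sin153°) = (-1.7820, 0.9080)
θ=153°: |BD| = 9.8241
θ=153°: circle(B,4.00) ∩ circle(D,10.00): a=0.6368, h=3.9490
θ=153°:   candidates: C₊=(-0.7829,4.7812) cross=38.795; C₋=(-1.5129,-3.0830) cross=-38.795
θ=153°:   branch + wants cross > 0 → take C=(-0.7829,4.7812) (cross=38.795)
θ=153°: ex = (C−B)/|BC| = (0.2498,0.9683); ey = (-0.9683,0.2498)
θ=153°: P = B + -1.02·ex + -1.76·ey = (-0.3326,-0.5193)
θ=247°: B = A + 2.00·(cos247°, sin247°) = (-0.7815, -1.8410)
θ=247°: |BD| = 8.9724
θ=247°: circle(B,4.00) ∩ circle(D,10.00): a=-0.1949, h=3.9953
θ=247°:   candidates: C₊=(-1.7919,2.0293) cross=35.847; C₋=(-0.1524,-5.7912) cross=-35.847
θ=247°:   branch + wants cross > 0 → take C=(-1.7919,2.0293) (cross=35.847)
θ=247°: ex = (C−B)/|BC| = (-0.2526,0.9676); ey = (-0.9676,-0.2526)
θ=247°: P = B + -1.02·ex + -1.76·ey = (1.1791,-2.3833)
θ=329°: B = A + 2.00·(cos329°, sin329°) = (1.7143, -1.0301)
θ=329°: |BD| = 6.3695
θ=329°: circle(B,4.00) ∩ circle(D,10.00): a=-3.4092, h=2.0923
θ=329°:   candidates: C₊=(-1.9883,0.4833) cross=13.327; C₋=(-1.3116,-3.6461) cross=-13.327
θ=329°:   branch + wants cross > 0 → take C=(-1.9883,0.4833) (cross=13.327)
θ=329°: ex = (C−B)/|BC| = (-0.9257,0.3784); ey = (-0.3784,-0.9257)
θ=329°: P = B + -1.02·ex + -1.76·ey = (3.3244,0.2132)
θ=342°: B = A + 2.00·(cos342°, sin342°) = (1.9021, -0.6180)
θ=342°: |BD| = 6.1291
θ=342°: circle(B,4.00) ∩ circle(D,10.00): a=-3.7880, h=1.2850
θ=342°:   candidates: C₊=(-1.9961,0.2785) cross=7.876; C₋=(-1.7370,-2.2785) cross=-7.876
θ=342°:   branch + wants cross > 0 → take C=(-1.9961,0.2785) (cross=7.876)
θ=342°: ex = (C−B)/|BC| = (-0.9746,0.2241); ey = (-0.2241,-0.9746)
θ=342°: P = B + -1.02·ex + -1.76·ey = (3.2906,0.8686)

θ=153°: -0.33 -0.52
θ=247°: 1.18 -2.38
θ=329°: 3.32 0.21
θ=342°: 3.29 0.87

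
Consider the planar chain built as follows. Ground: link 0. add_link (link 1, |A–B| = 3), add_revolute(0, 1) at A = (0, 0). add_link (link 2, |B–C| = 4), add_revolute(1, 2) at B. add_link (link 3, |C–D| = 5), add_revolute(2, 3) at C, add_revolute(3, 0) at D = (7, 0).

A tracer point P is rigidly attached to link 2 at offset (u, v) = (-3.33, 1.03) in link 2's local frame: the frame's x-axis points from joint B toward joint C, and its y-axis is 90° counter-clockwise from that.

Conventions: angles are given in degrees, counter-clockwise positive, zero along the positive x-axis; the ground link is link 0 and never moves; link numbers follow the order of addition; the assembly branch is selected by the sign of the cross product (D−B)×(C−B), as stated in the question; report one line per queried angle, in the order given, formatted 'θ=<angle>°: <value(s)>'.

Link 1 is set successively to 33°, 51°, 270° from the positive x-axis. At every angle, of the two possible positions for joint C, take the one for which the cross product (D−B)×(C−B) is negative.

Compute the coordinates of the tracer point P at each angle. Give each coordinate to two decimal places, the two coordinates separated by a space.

A=(0,0), D=(7.00,0)
θ=33°: B = A + 3.00·(cos33°, sin33°) = (2.5160, 1.6339)
θ=33°: |BD| = 4.7724
θ=33°: circle(B,4.00) ∩ circle(D,5.00): a=1.4433, h=3.7305
θ=33°:   candidates: C₊=(5.1493,4.6449) cross=17.804; C₋=(2.5949,-2.3653) cross=-17.804
θ=33°:   branch - wants cross < 0 → take C=(2.5949,-2.3653) (cross=-17.804)
θ=33°: ex = (C−B)/|BC| = (0.0197,-0.9998); ey = (0.9998,0.0197)
θ=33°: P = B + -3.33·ex + 1.03·ey = (3.4802,4.9836)
θ=51°: B = A + 3.00·(cos51°, sin51°) = (1.8880, 2.3314)
θ=51°: |BD| = 5.6186
θ=51°: circle(B,4.00) ∩ circle(D,5.00): a=2.0084, h=3.4592
θ=51°:   candidates: C₊=(5.1507,4.6454) cross=19.436; C₋=(2.2799,-1.6493) cross=-19.436
θ=51°:   branch - wants cross < 0 → take C=(2.2799,-1.6493) (cross=-19.436)
θ=51°: ex = (C−B)/|BC| = (0.0980,-0.9952); ey = (0.9952,0.0980)
θ=51°: P = B + -3.33·ex + 1.03·ey = (2.5868,5.7463)
θ=270°: B = A + 3.00·(cos270°, sin270°) = (-0.0000, -3.0000)
θ=270°: |BD| = 7.6158
θ=270°: circle(B,4.00) ∩ circle(D,5.00): a=3.2170, h=2.3772
θ=270°:   candidates: C₊=(2.0205,0.4522) cross=18.104; C₋=(3.8933,-3.9177) cross=-18.104
θ=270°:   branch - wants cross < 0 → take C=(3.8933,-3.9177) (cross=-18.104)
θ=270°: ex = (C−B)/|BC| = (0.9733,-0.2294); ey = (0.2294,0.9733)
θ=270°: P = B + -3.33·ex + 1.03·ey = (-3.0049,-1.2335)

θ=33°: 3.48 4.98
θ=51°: 2.59 5.75
θ=270°: -3.00 -1.23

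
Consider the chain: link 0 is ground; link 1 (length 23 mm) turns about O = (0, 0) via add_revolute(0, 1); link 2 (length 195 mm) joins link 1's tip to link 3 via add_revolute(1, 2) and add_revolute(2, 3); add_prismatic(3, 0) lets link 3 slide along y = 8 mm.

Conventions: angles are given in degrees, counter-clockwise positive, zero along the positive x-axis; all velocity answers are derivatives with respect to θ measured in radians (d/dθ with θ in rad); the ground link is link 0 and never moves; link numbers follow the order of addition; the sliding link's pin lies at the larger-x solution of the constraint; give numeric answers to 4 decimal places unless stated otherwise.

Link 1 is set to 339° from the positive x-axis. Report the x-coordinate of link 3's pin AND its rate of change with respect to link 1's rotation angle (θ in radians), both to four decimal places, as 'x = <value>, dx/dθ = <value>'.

geometry: r = 23 mm, L = 195 mm, e = 8 mm
crank pin P = (r cos θ, r sin θ) = (21.472350, -8.242463)
h = r sin θ − e = -8.242463 − 8 = -16.242463
x = r cos θ + √(L² − h²) = 21.472350 + 194.322367 = 215.794717
dx/dθ = −r sin θ − h·r cos θ/√(L² − h²) (θ in radians; h = -16.242463) = 10.037232

x = 215.7947, dx/dθ = 10.0372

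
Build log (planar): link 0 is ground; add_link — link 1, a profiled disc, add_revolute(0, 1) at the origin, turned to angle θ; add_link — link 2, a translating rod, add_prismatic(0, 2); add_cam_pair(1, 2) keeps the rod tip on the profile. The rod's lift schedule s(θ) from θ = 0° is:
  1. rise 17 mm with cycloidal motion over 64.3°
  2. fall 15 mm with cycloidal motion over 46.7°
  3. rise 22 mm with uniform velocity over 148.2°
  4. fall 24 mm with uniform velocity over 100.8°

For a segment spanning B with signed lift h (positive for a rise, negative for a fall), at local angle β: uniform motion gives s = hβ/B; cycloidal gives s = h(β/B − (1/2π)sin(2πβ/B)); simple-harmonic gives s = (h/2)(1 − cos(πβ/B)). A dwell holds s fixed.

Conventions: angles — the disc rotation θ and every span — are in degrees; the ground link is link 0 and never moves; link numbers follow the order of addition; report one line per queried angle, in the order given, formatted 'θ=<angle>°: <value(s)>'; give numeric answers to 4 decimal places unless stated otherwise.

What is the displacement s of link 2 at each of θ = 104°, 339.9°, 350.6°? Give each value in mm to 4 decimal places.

seg 1 [0°–64.3°] cycloidal, h=17: full span → s += 17 → s = 17.0000
seg 2 [64.3°–111°] cycloidal, h=-15: θ=104° here. β=39.7, B=46.7. -15·(0.8501 − sin(2π·0.8501)/(2π)) = -14.6820 → s = 2.3180
seg 2 [64.3°–111°] cycloidal, h=-15: full span → s += -15 → s = 2.0000
seg 3 [111°–259.2°] uniform, h=22: full span → s += 22 → s = 24.0000
seg 4 [259.2°–360°] uniform, h=-24: θ=339.9° here. β=80.7, B=100.8. -24·80.7/100.8 = -19.2143 → s = 4.7857
seg 4 [259.2°–360°] uniform, h=-24: θ=350.6° here. β=91.4, B=100.8. -24·91.4/100.8 = -21.7619 → s = 2.2381

θ=104°: 2.3180
θ=339.9°: 4.7857
θ=350.6°: 2.2381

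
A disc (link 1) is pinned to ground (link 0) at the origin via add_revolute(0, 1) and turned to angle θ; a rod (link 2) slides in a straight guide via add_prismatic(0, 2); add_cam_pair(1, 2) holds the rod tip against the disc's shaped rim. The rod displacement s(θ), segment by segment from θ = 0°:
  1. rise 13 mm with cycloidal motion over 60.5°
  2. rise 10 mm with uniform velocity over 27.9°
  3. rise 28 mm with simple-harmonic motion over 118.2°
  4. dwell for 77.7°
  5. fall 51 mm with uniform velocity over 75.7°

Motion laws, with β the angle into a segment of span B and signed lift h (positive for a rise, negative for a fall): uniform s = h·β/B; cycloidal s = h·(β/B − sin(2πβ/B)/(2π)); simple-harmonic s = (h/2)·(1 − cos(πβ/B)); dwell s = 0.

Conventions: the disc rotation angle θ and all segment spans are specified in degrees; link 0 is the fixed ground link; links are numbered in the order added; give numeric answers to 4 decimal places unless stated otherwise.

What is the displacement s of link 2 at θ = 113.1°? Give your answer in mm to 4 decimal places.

segment 1 (0° to 60.5°, cycloidal, h = 13) is passed completely: s = 0.0000 + (13) = 13.0000
segment 2 (60.5° to 88.4°, uniform, h = 10) is passed completely: s = 13.0000 + (10) = 23.0000
θ = 113.1° falls in segment 3 (88.4° to 206.6°, simple-harmonic, h = 28): β = 113.1 − 88.4 = 24.7°, B = 118.2°; Δs = 28/2·(1 − cos(π·0.2090)) = 2.9101; s = 23.0000 + 2.9101 = 25.9101

25.9101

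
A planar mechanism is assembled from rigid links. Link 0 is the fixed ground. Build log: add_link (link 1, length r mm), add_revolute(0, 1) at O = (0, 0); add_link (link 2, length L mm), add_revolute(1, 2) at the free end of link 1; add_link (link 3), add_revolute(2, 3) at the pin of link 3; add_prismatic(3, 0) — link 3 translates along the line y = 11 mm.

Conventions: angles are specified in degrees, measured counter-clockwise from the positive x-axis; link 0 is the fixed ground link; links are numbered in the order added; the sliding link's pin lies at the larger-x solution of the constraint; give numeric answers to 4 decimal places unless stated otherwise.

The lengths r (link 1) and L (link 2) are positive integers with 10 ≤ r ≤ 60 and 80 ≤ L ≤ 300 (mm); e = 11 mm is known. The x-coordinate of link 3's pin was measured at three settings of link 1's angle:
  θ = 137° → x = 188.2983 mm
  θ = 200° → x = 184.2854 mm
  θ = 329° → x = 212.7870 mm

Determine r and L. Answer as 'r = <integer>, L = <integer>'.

constraint per measurement: (x − r cos θ)² + (r sin θ − e)² = L²
subtracting the θ₁ and θ₂ equations cancels the r² and L² terms:
r = (x₁² − x₂²) / (2[(x₁cos θ₁ + e sin θ₁) − (x₂cos θ₂ + e sin θ₂)]) = 16.0000 → r = 16
L² = (x₁ − r cos θ₁)² + (r sin θ₁ − e)² = 39999.9914 → L = 200.0000 → L = 200
check at θ₃=329°: x = 212.7870 (printed 212.7870) ✓

r = 16, L = 200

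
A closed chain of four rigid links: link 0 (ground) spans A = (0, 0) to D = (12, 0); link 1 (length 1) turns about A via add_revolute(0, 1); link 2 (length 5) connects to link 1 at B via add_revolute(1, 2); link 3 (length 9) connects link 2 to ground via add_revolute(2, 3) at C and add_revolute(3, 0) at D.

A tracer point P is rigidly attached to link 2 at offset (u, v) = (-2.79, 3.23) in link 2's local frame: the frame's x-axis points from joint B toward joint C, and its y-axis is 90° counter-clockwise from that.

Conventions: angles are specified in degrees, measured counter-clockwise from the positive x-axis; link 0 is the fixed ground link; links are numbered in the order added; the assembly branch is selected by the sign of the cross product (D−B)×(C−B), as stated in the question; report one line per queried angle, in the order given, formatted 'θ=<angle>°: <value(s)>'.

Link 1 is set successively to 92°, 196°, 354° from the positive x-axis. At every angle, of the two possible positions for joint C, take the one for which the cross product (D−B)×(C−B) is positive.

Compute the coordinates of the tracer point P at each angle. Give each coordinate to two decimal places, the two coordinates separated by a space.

A=(0,0), D=(12.00,0)
θ=92°: B = A + 1.00·(cos92°, sin92°) = (-0.0349, 0.9994)
θ=92°: |BD| = 12.0763
θ=92°: circle(B,5.00) ∩ circle(D,9.00): a=3.7196, h=3.3414
θ=92°:   candidates: C₊=(3.9484,4.0215) cross=40.351; C₋=(3.3954,-2.6383) cross=-40.351
θ=92°:   branch + wants cross > 0 → take C=(3.9484,4.0215) (cross=40.351)
θ=92°: ex = (C−B)/|BC| = (0.7967,0.6044); ey = (-0.6044,0.7967)
θ=92°: P = B + -2.79·ex + 3.23·ey = (-4.2099,1.8863)
θ=196°: B = A + 1.00·(cos196°, sin196°) = (-0.9613, -0.2756)
θ=196°: |BD| = 12.9642
θ=196°: circle(B,5.00) ∩ circle(D,9.00): a=4.3223, h=2.5135
θ=196°:   candidates: C₊=(3.3066,2.3292) cross=32.586; C₋=(3.4135,-2.6967) cross=-32.586
θ=196°:   branch + wants cross > 0 → take C=(3.3066,2.3292) (cross=32.586)
θ=196°: ex = (C−B)/|BC| = (0.8536,0.5210); ey = (-0.5210,0.8536)
θ=196°: P = B + -2.79·ex + 3.23·ey = (-5.0255,1.0279)
θ=354°: B = A + 1.00·(cos354°, sin354°) = (0.9945, -0.1045)
θ=354°: |BD| = 11.0060
θ=354°: circle(B,5.00) ∩ circle(D,9.00): a=2.9589, h=4.0305
θ=354°:   candidates: C₊=(3.9150,3.9539) cross=44.359; C₋=(3.9916,-4.1067) cross=-44.359
θ=354°:   branch + wants cross > 0 → take C=(3.9150,3.9539) (cross=44.359)
θ=354°: ex = (C−B)/|BC| = (0.5841,0.8117); ey = (-0.8117,0.5841)
θ=354°: P = B + -2.79·ex + 3.23·ey = (-3.2568,-0.4825)

θ=92°: -4.21 1.89
θ=196°: -5.03 1.03
θ=354°: -3.26 -0.48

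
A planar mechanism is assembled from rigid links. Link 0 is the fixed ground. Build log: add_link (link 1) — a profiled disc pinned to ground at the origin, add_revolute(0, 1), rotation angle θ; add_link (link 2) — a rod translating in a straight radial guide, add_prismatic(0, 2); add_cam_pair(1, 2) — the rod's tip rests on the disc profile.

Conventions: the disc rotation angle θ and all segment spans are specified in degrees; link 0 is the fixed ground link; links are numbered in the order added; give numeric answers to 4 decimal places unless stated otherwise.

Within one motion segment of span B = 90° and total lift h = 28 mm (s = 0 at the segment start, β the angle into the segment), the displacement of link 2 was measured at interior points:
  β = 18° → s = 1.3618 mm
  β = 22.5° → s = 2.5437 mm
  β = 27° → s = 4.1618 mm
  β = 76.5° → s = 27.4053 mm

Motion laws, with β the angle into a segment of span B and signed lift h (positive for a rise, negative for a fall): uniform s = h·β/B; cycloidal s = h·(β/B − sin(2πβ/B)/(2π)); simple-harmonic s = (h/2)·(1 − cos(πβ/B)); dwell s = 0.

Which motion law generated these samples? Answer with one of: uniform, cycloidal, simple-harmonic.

candidates at β/B = r: uniform s = h·r (linear in β); cycloidal s = h·(r − sin(2πr)/(2π)); simple-harmonic s = (h/2)(1 − cos(πr))
β=18°: printed 1.3618 | uniform 5.6000, cycloidal 1.3618, simple-harmonic 2.6738
β=22.5°: printed 2.5437 | uniform 7.0000, cycloidal 2.5437, simple-harmonic 4.1005
β=27°: printed 4.1618 | uniform 8.4000, cycloidal 4.1618, simple-harmonic 5.7710
β=76.5°: printed 27.4053 | uniform 23.8000, cycloidal 27.4053, simple-harmonic 26.4741
only one law matches every sample → cycloidal

cycloidal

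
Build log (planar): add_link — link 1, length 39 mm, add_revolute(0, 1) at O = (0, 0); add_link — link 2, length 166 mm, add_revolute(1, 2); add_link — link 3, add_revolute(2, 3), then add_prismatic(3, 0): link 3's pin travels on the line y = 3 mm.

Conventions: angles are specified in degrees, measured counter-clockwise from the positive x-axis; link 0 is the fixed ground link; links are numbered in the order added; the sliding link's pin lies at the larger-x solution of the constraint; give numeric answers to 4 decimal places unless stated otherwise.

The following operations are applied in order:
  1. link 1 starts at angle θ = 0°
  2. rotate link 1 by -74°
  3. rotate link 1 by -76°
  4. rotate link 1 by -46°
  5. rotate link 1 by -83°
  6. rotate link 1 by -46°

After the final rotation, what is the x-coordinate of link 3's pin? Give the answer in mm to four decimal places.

geometry: r = 39 mm, L = 166 mm, e = 3 mm; θ starts at 0°
rotate link 1 by -74°: θ ← 0° -74° = -74°
rotate link 1 by -76°: θ ← -74° -76° = -150°
rotate link 1 by -46°: θ ← -150° -46° = -196°
rotate link 1 by -83°: θ ← -196° -83° = -279°
rotate link 1 by -46°: θ ← -279° -46° = -325°
crank pin P = (r cos θ, r sin θ) = (31.946930, 22.369481)
h = r sin θ − e = 22.369481 − 3 = 19.369481
x = r cos θ + √(L² − h²) = 31.946930 + 164.866077 = 196.813006

196.8130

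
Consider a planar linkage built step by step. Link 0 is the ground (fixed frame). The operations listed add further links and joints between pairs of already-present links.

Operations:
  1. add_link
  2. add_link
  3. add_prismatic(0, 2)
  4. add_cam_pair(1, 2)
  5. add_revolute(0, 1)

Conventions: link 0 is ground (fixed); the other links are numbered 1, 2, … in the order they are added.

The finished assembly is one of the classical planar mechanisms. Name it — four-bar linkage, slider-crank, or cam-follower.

links: 3 (incl. ground); joints: 1 revolute, 1 prismatic, 1 higher (cam) pair, forming one closed loop
3 links, revolute + prismatic + higher pair in one loop → cam-follower

cam-follower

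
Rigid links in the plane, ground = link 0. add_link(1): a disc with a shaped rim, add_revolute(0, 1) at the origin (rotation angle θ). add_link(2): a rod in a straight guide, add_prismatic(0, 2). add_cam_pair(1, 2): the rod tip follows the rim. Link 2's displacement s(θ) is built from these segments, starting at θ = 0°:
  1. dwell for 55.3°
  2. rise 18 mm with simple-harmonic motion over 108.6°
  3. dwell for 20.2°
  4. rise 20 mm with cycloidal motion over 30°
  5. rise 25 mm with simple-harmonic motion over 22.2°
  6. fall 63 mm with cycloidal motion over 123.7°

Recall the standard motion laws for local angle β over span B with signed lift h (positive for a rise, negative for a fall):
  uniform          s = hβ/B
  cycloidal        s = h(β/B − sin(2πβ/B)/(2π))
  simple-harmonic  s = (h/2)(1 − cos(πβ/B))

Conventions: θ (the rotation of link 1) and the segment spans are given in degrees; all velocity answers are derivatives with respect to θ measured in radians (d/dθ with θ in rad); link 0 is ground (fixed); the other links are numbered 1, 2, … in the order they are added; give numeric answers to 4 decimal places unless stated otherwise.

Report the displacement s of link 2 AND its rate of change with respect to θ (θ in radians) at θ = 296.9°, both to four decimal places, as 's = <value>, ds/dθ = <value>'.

segment 1 (0° to 55.3°, dwell): s unchanged at 0.0000
segment 2 (55.3° to 163.9°, simple-harmonic, h = 18) is passed completely: s = 0.0000 + (18) = 18.0000
segment 3 (163.9° to 184.1°, dwell): s unchanged at 18.0000
segment 4 (184.1° to 214.1°, cycloidal, h = 20) is passed completely: s = 18.0000 + (20) = 38.0000
segment 5 (214.1° to 236.3°, simple-harmonic, h = 25) is passed completely: s = 38.0000 + (25) = 63.0000
θ = 296.9° falls in segment 6 (236.3° to 360°, cycloidal, h = -63): β = 296.9 − 236.3 = 60.6°, B = 123.7°; Δs = -63·(0.4899 − sin(2π·0.4899)/(2π)) = -30.2272; s = 63.0000 − 30.2272 = 32.7728
velocity in seg [236.3°–360°] (cycloidal), θ in radians: β = 60.6° = 1.0577 rad, B = 123.7° = 2.1590 rad; ds/dθ = (h/B)(1 − cos(2πβ/B)) = ((-63)/2.1590)(1 − cos(2π·0.4899)) = -58.302304 mm/rad

s = 32.7728, ds/dθ = -58.3023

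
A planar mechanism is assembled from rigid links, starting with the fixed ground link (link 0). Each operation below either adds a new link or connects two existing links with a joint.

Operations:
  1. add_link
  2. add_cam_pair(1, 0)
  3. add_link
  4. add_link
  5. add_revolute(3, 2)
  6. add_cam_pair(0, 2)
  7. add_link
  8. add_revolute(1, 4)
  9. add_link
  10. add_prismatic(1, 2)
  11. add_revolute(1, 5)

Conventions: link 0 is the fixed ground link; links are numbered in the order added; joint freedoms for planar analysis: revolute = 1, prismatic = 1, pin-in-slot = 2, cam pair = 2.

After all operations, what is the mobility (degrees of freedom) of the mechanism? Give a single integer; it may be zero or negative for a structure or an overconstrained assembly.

(L,J1,J2)=(1,0,0); link0 fixed
link1: (2,0,0)
C 1-0 [J2]: (2,0,1)
link2: (3,0,1)
link3: (4,0,1)
R 3-2 [J1]: (4,1,1)
C 0-2 [J2]: (4,1,2)
link4: (5,1,2)
R 1-4 [J1]: (5,2,2)
link5: (6,2,2)
P 1-2 [J1]: (6,3,2)
R 1-5 [J1]: (6,4,2)
Grübler: 3·5 − 2·4 − 2 = 5

M = 5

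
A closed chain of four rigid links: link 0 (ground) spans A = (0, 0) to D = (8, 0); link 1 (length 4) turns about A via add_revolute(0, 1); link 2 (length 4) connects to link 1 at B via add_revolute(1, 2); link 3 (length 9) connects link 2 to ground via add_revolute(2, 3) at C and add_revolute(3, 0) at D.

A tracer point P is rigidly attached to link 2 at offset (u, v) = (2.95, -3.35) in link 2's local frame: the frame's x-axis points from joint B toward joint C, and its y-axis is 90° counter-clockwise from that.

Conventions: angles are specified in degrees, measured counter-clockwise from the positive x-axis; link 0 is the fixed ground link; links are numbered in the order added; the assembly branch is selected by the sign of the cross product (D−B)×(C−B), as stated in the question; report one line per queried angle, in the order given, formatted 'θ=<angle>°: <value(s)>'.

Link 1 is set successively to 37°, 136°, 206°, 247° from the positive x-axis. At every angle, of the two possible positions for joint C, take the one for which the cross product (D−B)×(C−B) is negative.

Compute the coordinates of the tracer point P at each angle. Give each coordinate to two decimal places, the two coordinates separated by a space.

A=(0,0), D=(8.00,0)
θ=37°: B = A + 4.00·(cos37°, sin37°) = (3.1945, 2.4073)
θ=37°: |BD| = 5.3747
θ=37°: circle(B,4.00) ∩ circle(D,9.00): a=-3.3595, h=2.1711
θ=37°:   candidates: C₊=(1.1632,5.8531) cross=11.669; C₋=(-0.7816,1.9708) cross=-11.669
θ=37°:   branch - wants cross < 0 → take C=(-0.7816,1.9708) (cross=-11.669)
θ=37°: ex = (C−B)/|BC| = (-0.9940,-0.1091); ey = (0.1091,-0.9940)
θ=37°: P = B + 2.95·ex + -3.35·ey = (-0.1034,5.4154)
θ=136°: B = A + 4.00·(cos136°, sin136°) = (-2.8774, 2.7786)
θ=136°: |BD| = 11.2267
θ=136°: circle(B,4.00) ∩ circle(D,9.00): a=2.7184, h=2.9343
θ=136°:   candidates: C₊=(0.4827,4.9488) cross=32.942; C₋=(-0.9698,-0.7372) cross=-32.942
θ=136°:   branch - wants cross < 0 → take C=(-0.9698,-0.7372) (cross=-32.942)
θ=136°: ex = (C−B)/|BC| = (0.4769,-0.8790); ey = (0.8790,0.4769)
θ=136°: P = B + 2.95·ex + -3.35·ey = (-4.4150,-1.4119)
θ=206°: B = A + 4.00·(cos206°, sin206°) = (-3.5952, -1.7535)
θ=206°: |BD| = 11.7270
θ=206°: circle(B,4.00) ∩ circle(D,9.00): a=3.0921, h=2.5375
θ=206°:   candidates: C₊=(-0.9172,1.2178) cross=29.757; C₋=(-0.1584,-3.8001) cross=-29.757
θ=206°:   branch - wants cross < 0 → take C=(-0.1584,-3.8001) (cross=-29.757)
θ=206°: ex = (C−B)/|BC| = (0.8592,-0.5116); ey = (0.5116,0.8592)
θ=206°: P = B + 2.95·ex + -3.35·ey = (-2.7746,-6.1411)
θ=247°: B = A + 4.00·(cos247°, sin247°) = (-1.5629, -3.6820)
θ=247°: |BD| = 10.2473
θ=247°: circle(B,4.00) ∩ circle(D,9.00): a=1.9521, h=3.4913
θ=247°:   candidates: C₊=(-0.9957,0.2776) cross=35.777; C₋=(1.5133,-6.2388) cross=-35.777
θ=247°:   branch - wants cross < 0 → take C=(1.5133,-6.2388) (cross=-35.777)
θ=247°: ex = (C−B)/|BC| = (0.7690,-0.6392); ey = (0.6392,0.7690)
θ=247°: P = B + 2.95·ex + -3.35·ey = (-1.4355,-8.1439)

θ=37°: -0.10 5.42
θ=136°: -4.42 -1.41
θ=206°: -2.77 -6.14
θ=247°: -1.44 -8.14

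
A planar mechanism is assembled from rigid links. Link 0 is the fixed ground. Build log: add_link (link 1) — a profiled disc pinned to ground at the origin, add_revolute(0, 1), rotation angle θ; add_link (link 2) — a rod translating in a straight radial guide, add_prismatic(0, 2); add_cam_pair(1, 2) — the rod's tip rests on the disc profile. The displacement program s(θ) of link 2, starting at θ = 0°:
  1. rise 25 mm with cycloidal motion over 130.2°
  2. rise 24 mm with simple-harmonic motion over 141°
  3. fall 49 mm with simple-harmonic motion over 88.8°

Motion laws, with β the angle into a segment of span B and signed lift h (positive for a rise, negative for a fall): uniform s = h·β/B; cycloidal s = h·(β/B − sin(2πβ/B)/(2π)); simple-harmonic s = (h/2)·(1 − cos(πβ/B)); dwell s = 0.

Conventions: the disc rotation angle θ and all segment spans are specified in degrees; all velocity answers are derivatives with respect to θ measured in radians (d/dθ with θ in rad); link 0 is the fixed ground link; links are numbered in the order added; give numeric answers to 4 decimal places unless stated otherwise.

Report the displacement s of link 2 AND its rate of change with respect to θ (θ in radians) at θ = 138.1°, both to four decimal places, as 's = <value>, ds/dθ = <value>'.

seg 1 [0°–130.2°] cycloidal, h=25: full span → s += 25 → s = 25.0000
seg 2 [130.2°–271.2°] simple-harmonic, h=24: θ=138.1° here. β=7.9, B=141. 24/2·(1 − cos(π·0.0560)) = 0.1854 → s = 25.1854
velocity in seg [130.2°–271.2°] (simple-harmonic), θ in radians: β = 7.9° = 0.1379 rad, B = 141° = 2.4609 rad; ds/dθ = (πh/(2B)) sin(πβ/B) = (π·24/(2·2.4609)) sin(π·0.0560) = 2.682549 mm/rad

s = 25.1854, ds/dθ = 2.6825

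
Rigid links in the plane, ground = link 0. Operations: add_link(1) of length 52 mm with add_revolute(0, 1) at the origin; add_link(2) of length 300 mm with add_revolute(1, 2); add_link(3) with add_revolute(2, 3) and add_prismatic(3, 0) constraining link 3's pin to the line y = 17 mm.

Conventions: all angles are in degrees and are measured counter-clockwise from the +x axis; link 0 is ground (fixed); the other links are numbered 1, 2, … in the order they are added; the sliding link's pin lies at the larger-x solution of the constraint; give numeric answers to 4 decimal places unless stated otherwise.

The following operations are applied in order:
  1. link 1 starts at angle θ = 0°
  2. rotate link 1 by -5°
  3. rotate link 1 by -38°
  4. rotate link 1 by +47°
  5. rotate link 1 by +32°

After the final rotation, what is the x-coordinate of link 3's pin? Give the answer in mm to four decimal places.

geometry: r = 52 mm, L = 300 mm, e = 17 mm; θ starts at 0°
rotate link 1 by -5°: θ ← 0° -5° = -5°
rotate link 1 by -38°: θ ← -5° -38° = -43°
rotate link 1 by +47°: θ ← -43° +47° = 4°
rotate link 1 by +32°: θ ← 4° +32° = 36°
crank pin P = (r cos θ, r sin θ) = (42.068884, 30.564833)
h = r sin θ − e = 30.564833 − 17 = 13.564833
x = r cos θ + √(L² − h²) = 42.068884 + 299.693169 = 341.762052

341.7621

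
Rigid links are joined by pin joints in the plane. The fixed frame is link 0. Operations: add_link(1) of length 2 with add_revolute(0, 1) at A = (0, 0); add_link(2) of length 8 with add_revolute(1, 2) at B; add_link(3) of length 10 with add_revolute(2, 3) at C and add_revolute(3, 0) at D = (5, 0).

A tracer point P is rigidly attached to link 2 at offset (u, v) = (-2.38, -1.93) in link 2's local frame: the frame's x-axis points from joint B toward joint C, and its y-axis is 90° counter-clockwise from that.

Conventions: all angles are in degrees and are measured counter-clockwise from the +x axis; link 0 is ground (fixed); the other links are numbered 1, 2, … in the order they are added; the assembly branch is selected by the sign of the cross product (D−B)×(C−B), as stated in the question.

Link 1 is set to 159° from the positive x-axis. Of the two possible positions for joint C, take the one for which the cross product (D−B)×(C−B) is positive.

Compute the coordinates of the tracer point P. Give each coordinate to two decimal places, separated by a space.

A=(0,0), D=(5.00,0)
B = A + 2.00·(cos159°, sin159°) = (-1.8672, 0.7167)
|BD| = 6.9045
circle(B,8.00) ∩ circle(D,10.00): a=0.8452, h=7.9552
  candidates: C₊=(-0.2007,8.5412) cross=54.927; C₋=(-1.8523,-7.2833) cross=-54.927
  branch + wants cross > 0 → take C=(-0.2007,8.5412) (cross=54.927)
ex = (C−B)/|BC| = (0.2083,0.9781); ey = (-0.9781,0.2083)
P = B + -2.38·ex + -1.93·ey = (-0.4753,-2.0131)

-0.48 -2.01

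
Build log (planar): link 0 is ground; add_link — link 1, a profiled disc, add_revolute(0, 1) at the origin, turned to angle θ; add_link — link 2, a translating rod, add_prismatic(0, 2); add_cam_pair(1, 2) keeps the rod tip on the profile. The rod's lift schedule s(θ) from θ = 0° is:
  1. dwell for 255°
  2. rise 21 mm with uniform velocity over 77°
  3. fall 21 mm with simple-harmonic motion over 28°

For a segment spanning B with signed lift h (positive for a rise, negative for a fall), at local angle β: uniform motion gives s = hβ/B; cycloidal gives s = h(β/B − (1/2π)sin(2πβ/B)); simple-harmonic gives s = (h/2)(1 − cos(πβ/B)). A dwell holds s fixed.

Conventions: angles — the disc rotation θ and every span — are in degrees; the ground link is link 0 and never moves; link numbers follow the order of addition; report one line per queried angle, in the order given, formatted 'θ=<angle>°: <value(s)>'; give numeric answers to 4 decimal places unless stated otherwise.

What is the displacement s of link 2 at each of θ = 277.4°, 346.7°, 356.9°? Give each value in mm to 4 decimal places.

seg 1 [0°–255°] dwell: s stays 0.0000
seg 2 [255°–332°] uniform, h=21: θ=277.4° here. β=22.4, B=77. 21·22.4/77 = 6.1091 → s = 6.1091
seg 2 [255°–332°] uniform, h=21: full span → s += 21 → s = 21.0000
seg 3 [332°–360°] simple-harmonic, h=-21: θ=346.7° here. β=14.7, B=28. -21/2·(1 − cos(π·0.5250)) = -11.3238 → s = 9.6762
seg 3 [332°–360°] simple-harmonic, h=-21: θ=356.9° here. β=24.9, B=28. -21/2·(1 − cos(π·0.8893)) = -20.3712 → s = 0.6288

θ=277.4°: 6.1091
θ=346.7°: 9.6762
θ=356.9°: 0.6288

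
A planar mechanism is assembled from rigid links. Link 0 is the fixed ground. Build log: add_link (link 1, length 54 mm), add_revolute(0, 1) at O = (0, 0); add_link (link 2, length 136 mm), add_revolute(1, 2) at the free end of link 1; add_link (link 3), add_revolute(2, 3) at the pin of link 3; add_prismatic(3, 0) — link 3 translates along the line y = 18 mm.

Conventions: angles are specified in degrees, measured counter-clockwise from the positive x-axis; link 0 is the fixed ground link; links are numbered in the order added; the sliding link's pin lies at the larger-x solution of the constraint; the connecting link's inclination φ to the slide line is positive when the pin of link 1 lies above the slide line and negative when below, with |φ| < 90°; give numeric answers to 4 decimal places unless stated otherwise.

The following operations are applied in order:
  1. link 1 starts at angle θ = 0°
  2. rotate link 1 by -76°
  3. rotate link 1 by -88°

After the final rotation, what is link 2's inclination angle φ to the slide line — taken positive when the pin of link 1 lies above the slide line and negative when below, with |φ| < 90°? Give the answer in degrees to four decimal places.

geometry: r = 54 mm, L = 136 mm, e = 18 mm; θ starts at 0°
rotate link 1 by -76°: θ ← 0° -76° = -76°
rotate link 1 by -88°: θ ← -76° -88° = -164°
h = r sin θ − e = -14.884417 − 18 = -32.884417
sin φ = h / L = -32.884417 / 136 = -0.24179719
φ = arcsin(-0.24179719) = -13.992636°

-13.9926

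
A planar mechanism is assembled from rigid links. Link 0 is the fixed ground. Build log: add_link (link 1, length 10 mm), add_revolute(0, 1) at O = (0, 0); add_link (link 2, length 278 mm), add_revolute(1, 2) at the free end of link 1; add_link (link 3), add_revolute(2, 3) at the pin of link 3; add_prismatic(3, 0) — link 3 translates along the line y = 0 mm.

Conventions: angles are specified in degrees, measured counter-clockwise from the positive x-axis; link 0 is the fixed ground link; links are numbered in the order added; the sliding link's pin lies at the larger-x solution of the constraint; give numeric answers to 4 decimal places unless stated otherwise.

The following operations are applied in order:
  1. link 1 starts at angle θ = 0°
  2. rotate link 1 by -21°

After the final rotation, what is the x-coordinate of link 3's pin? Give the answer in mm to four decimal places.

geometry: r = 10 mm, L = 278 mm, e = 0 mm; θ starts at 0°
rotate link 1 by -21°: θ ← 0° -21° = -21°
crank pin P = (r cos θ, r sin θ) = (9.335804, -3.583679)
h = r sin θ − e = -3.583679 − 0 = -3.583679
x = r cos θ + √(L² − h²) = 9.335804 + 277.976901 = 287.312705

287.3127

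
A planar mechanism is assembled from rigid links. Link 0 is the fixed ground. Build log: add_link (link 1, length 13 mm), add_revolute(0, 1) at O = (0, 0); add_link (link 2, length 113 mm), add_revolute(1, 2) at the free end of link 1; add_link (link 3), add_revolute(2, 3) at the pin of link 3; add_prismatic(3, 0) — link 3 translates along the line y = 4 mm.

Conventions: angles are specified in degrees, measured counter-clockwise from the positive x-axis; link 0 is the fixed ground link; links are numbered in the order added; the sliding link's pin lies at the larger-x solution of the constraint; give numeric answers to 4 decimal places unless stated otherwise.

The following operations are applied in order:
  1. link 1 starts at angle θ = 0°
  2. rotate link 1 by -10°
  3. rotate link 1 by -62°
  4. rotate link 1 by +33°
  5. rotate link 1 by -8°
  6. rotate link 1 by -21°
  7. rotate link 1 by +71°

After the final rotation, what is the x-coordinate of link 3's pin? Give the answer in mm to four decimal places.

geometry: r = 13 mm, L = 113 mm, e = 4 mm; θ starts at 0°
rotate link 1 by -10°: θ ← 0° -10° = -10°
rotate link 1 by -62°: θ ← -10° -62° = -72°
rotate link 1 by +33°: θ ← -72° +33° = -39°
rotate link 1 by -8°: θ ← -39° -8° = -47°
rotate link 1 by -21°: θ ← -47° -21° = -68°
rotate link 1 by +71°: θ ← -68° +71° = 3°
crank pin P = (r cos θ, r sin θ) = (12.982184, 0.680367)
h = r sin θ − e = 0.680367 − 4 = -3.319633
x = r cos θ + √(L² − h²) = 12.982184 + 112.951229 = 125.933413

125.9334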